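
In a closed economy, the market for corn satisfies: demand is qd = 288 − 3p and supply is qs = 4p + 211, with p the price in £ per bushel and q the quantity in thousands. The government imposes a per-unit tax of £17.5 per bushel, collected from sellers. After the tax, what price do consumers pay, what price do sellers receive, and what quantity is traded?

Before the tax: set 288 − 3p = 4p + 211 → p* = £11, q* = 255.
With the tax collected from sellers, supply shifts: qs = 4(p − 17.5) + 211.
New equilibrium: consumers pay £21, sellers receive £3.5, q = 225. (Wedge: pb − ps = 17.5.)

Consumers pay £21; sellers receive £3.5; quantity = 225.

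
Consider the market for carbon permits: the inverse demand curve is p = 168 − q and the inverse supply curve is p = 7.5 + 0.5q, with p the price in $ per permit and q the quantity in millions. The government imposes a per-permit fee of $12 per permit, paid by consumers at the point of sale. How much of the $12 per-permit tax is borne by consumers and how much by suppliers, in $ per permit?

Consumers bear $8 per permit; suppliers bear $4 per permit.

Rewrite in direct form: qd = 168 − p and qs = 2p − 15.
Without the tax, 168 − p = 2p − 15 gives 3p = 183, so p* = $61 and q* = 107.
With the tax collected from consumers, demand (in seller-price terms) shifts: qd = 168 − (p + 12).
New equilibrium: consumers pay $69, suppliers receive $57, q = 99. (Wedge: pb − ps = 12.)
Burden on consumers: $8; on suppliers: $4. (They sum to $12.)
The less price-elastic side of the market bears the larger share of a per-unit tax.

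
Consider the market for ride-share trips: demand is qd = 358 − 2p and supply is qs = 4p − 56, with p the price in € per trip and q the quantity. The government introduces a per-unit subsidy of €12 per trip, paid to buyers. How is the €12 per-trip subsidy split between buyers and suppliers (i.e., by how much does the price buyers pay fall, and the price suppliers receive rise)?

Without the subsidy, 358 − 2p = 4p − 56 gives 6p = 414, so p* = €69 and q* = 220.
With a per-unit subsidy paid to buyers, each effectively pays p − 12, so demand becomes qd = 358 − 2(p − 12).
New equilibrium: buyers pay €61, suppliers receive €73, q = 236. (Wedge: pb − ps = −12.)
Gain to buyers: €8; to suppliers: €4. (They sum to €12.)

Buyers gain €8 per trip; suppliers gain €4 per trip.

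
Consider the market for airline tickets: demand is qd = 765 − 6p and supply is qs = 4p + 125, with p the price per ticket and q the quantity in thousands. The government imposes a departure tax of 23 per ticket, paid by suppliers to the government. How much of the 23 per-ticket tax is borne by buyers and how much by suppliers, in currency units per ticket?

Buyers bear 9.2 per ticket; suppliers bear 13.8 per ticket.

Before the tax: set 765 − 6p = 4p + 125 → p* = 64, q* = 381.
With the tax collected from suppliers, supply shifts: qs = 4(p − 23) + 125.
New equilibrium: buyers pay 73.2, suppliers receive 50.2, q = 325.8. (Wedge: pb − ps = 23.)
Burden on buyers: 9.2; on suppliers: 13.8. (They sum to 23.)
The less price-elastic side of the market bears the larger share of a per-unit tax.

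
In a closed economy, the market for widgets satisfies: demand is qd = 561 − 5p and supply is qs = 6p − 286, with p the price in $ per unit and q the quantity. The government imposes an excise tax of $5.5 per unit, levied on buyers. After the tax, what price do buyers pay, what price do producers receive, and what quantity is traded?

Buyers pay $80; producers receive $74.5; quantity = 161.

Before the tax: set 561 − 5p = 6p − 286 → p* = $77, q* = 176.
With the tax collected from buyers, demand (in seller-price terms) shifts: qd = 561 − 5(p + 5.5).
New equilibrium: buyers pay $80, producers receive $74.5, q = 161. (Wedge: pb − ps = 5.5.)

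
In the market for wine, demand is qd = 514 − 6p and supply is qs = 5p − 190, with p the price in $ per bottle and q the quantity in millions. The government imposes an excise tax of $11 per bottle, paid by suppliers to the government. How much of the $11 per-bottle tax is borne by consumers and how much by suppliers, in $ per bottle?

Consumers bear $5 per bottle; suppliers bear $6 per bottle.

Before the tax: set 514 − 6p = 5p − 190 → p* = $64, q* = 130.
With the tax collected from suppliers, supply shifts: qs = 5(p − 11) − 190.
Solving gives q = 100 with consumers paying $69 and suppliers receiving $58 (the $11 wedge).
Burden on consumers: $5; on suppliers: $6. (They sum to $11.)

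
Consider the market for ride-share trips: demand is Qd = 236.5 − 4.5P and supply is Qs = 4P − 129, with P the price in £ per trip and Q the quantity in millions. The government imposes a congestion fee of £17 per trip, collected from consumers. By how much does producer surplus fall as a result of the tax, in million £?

Before the tax: set 236.5 − 4.5P = 4P − 129 → P* = £43, Q* = 43.
With the tax collected from consumers, demand (in seller-price terms) shifts: Qd = 236.5 − 4.5(P + 17).
New equilibrium: consumers pay £51, producers receive £34, Q = 7. (Wedge: Pb − Ps = 17.)
ΔPS is the trapezoid between Q = 7 and Q = 43 of height £9: ½ · (43 + 7) · 9 = £225.

Producer surplus falls by £225 million.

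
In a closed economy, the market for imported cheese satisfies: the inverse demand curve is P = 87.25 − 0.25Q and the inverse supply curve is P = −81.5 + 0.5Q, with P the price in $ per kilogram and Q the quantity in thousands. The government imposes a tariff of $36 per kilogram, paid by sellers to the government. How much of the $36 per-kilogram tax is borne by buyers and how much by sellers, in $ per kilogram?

Inverting to Q(P) form: Qd = 349 − 4P; Qs = 2P + 163.
Without the tax, 349 − 4P = 2P + 163 gives 6P = 186, so P* = $31 and Q* = 225.
With the tax collected from sellers, supply shifts: Qs = 2(P − 36) + 163.
Solving gives Q = 177 with buyers paying $43 and sellers receiving $7 (the $36 wedge).
Burden on buyers: $12; on sellers: $24. (They sum to $36.)

Buyers bear $12 per kilogram; sellers bear $24 per kilogram.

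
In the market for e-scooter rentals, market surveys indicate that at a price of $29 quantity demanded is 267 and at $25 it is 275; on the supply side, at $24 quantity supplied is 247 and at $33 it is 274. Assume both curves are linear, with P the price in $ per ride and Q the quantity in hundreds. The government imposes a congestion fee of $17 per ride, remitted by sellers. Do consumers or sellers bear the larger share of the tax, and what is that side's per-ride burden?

Demand slope: (275 − 267)/(25 − 29) = -2, so Qd = 325 − 2P.
Supply slope: (274 − 247)/(33 − 24) = 3, so Qs = 3P + 175.
Without the tax, 325 − 2P = 3P + 175 gives 5P = 150, so P* = $30 and Q* = 265.
With the tax collected from sellers, supply shifts: Qs = 3(P − 17) + 175.
Solving gives Q = 244.6 with consumers paying $40.2 and sellers receiving $23.2 (the $17 wedge).
Per-ride burden: consumers $10.2, sellers $6.8.
Consumers take the larger share because demand is less price-elastic here (demand slope 2 vs supply slope 3).
The less price-elastic side of the market bears the larger share of a per-unit tax.

Consumers bear the larger share: $10.2 per ride.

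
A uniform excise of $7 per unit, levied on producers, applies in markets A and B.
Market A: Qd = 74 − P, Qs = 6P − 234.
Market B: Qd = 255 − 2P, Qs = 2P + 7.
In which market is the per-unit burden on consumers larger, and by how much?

Market A, by $2.5.

Market A: pre-tax P* = $44, Q* = 30; post-tax Q = 24; per-unit burden on consumers = $6.
Market B: pre-tax P* = $62, Q* = 131; post-tax Q = 124; per-unit burden on consumers = $3.5.
Difference: $6 vs $3.5 → market A is larger by $2.5.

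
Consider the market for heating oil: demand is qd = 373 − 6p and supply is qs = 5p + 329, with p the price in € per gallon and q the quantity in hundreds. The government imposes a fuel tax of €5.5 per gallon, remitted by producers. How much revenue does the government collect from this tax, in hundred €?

Before the tax: set 373 − 6p = 5p + 329 → p* = €4, q* = 349.
With the tax collected from producers, supply shifts: qs = 5(p − 5.5) + 329.
New equilibrium: consumers pay €6.5, producers receive €1, q = 334. (Wedge: pb − ps = 5.5.)
Revenue = t · Q = 5.5 · 334 = €1837.

Tax revenue = €1837 hundred.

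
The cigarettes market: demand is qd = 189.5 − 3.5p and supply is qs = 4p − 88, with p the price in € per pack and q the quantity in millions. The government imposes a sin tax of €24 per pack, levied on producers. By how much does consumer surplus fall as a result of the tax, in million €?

Consumer surplus falls by €481.28 million.

Without the tax, 189.5 − 3.5p = 4p − 88 gives 7.5p = 277.5, so p* = €37 and q* = 60.
With the tax collected from producers, supply shifts: qs = 4(p − 24) − 88.
Solving gives q = 15.2 with buyers paying €49.8 and producers receiving €25.8 (the €24 wedge).
ΔCS is the trapezoid between Q = 15.2 and Q = 60 of height €12.8: ½ · (60 + 15.2) · 12.8 = €481.28.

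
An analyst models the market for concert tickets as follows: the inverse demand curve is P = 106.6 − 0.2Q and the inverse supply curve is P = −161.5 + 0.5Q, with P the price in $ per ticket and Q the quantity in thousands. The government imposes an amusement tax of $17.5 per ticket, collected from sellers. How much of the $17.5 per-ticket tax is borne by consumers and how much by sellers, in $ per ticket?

Inverting to Q(P) form: Qd = 533 − 5P; Qs = 2P + 323.
Before the tax: set 533 − 5P = 2P + 323 → P* = $30, Q* = 383.
With the tax collected from sellers, supply shifts: Qs = 2(P − 17.5) + 323.
New equilibrium: consumers pay $35, sellers receive $17.5, Q = 358. (Wedge: Pb − Ps = 17.5.)
Burden on consumers: $5; on sellers: $12.5. (They sum to $17.5.)
The less price-elastic side of the market bears the larger share of a per-unit tax.

Consumers bear $5 per ticket; sellers bear $12.5 per ticket.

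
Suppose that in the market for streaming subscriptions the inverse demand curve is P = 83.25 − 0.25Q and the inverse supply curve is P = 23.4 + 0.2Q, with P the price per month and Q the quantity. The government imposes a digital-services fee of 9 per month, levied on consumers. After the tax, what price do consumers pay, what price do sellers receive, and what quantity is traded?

Inverting to Q(P) form: Qd = 333 − 4P; Qs = 5P − 117.
Without the tax, 333 − 4P = 5P − 117 gives 9P = 450, so P* = 50 and Q* = 133.
With the tax collected from consumers, demand (in seller-price terms) shifts: Qd = 333 − 4(P + 9).
New equilibrium: consumers pay 55, sellers receive 46, Q = 113. (Wedge: Pb − Ps = 9.)
The less price-elastic side of the market bears the larger share of a per-unit tax.

Consumers pay 55; sellers receive 46; quantity = 113.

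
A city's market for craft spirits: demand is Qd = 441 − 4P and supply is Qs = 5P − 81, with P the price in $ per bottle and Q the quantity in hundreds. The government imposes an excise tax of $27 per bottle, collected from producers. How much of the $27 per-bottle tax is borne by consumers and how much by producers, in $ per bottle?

Without the tax, 441 − 4P = 5P − 81 gives 9P = 522, so P* = $58 and Q* = 209.
With the tax collected from producers, supply shifts: Qs = 5(P − 27) − 81.
Solving gives Q = 149 with consumers paying $73 and producers receiving $46 (the $27 wedge).
Burden on consumers: $15; on producers: $12. (They sum to $27.)

Consumers bear $15 per bottle; producers bear $12 per bottle.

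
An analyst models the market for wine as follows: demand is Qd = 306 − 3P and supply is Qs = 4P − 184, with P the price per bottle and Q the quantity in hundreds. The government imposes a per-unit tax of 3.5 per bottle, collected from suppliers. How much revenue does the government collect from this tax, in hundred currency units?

Tax revenue = 315 hundred.

Before the tax: set 306 − 3P = 4P − 184 → P* = 70, Q* = 96.
With the tax collected from suppliers, supply shifts: Qs = 4(P − 3.5) − 184.
Solving gives Q = 90 with buyers paying 72 and suppliers receiving 68.5 (the 3.5 wedge).
Revenue = t · Q = 3.5 · 90 = 315.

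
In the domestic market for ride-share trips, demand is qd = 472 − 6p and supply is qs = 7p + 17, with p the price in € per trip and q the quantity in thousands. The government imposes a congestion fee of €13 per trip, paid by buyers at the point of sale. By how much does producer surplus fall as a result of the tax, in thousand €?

Producer surplus falls by €1446 thousand.

Before the tax: set 472 − 6p = 7p + 17 → p* = €35, q* = 262.
With the tax collected from buyers, demand (in seller-price terms) shifts: qd = 472 − 6(p + 13).
New equilibrium: buyers pay €42, suppliers receive €29, q = 220. (Wedge: pb − ps = 13.)
ΔPS is the trapezoid between Q = 220 and Q = 262 of height €6: ½ · (262 + 220) · 6 = €1446.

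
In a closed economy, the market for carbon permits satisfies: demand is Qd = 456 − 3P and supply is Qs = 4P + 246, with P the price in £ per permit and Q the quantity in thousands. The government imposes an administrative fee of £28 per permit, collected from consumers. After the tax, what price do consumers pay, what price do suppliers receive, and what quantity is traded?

Before the tax: set 456 − 3P = 4P + 246 → P* = £30, Q* = 366.
With the tax collected from consumers, demand (in seller-price terms) shifts: Qd = 456 − 3(P + 28).
Solving gives Q = 318 with consumers paying £46 and suppliers receiving £18 (the £28 wedge).

Consumers pay £46; suppliers receive £18; quantity = 318.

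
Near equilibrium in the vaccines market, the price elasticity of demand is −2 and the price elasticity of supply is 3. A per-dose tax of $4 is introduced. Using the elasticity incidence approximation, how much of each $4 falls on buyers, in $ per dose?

Buyers bear ≈ $2.4 per dose.

Incidence ratio: buyers' share ≈ εs / (εs + |εd|) = 3 / (3 + 2) = 0.6.
So buyers bear ≈ 0.6 × $4 = $2.4; producers bear $1.6.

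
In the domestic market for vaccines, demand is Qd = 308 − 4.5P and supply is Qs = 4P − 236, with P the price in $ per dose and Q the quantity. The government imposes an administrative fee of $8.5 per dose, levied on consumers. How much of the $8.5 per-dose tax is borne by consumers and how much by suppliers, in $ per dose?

Consumers bear $4 per dose; suppliers bear $4.5 per dose.

Before the tax: set 308 − 4.5P = 4P − 236 → P* = $64, Q* = 20.
With the tax collected from consumers, demand (in seller-price terms) shifts: Qd = 308 − 4.5(P + 8.5).
New equilibrium: consumers pay $68, suppliers receive $59.5, Q = 2. (Wedge: Pb − Ps = 8.5.)
Burden on consumers: $4; on suppliers: $4.5. (They sum to $8.5.)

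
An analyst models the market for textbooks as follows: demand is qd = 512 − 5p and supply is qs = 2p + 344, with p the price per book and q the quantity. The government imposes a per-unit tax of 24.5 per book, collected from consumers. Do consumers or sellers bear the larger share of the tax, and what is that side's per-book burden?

Without the tax, 512 − 5p = 2p + 344 gives 7p = 168, so p* = 24 and q* = 392.
With the tax collected from consumers, demand (in seller-price terms) shifts: qd = 512 − 5(p + 24.5).
New equilibrium: consumers pay 31, sellers receive 6.5, q = 357. (Wedge: pb − ps = 24.5.)
Per-book burden: consumers 7, sellers 17.5.
Sellers take the larger share because supply is less price-elastic here (demand slope 5 vs supply slope 2).
The less price-elastic side of the market bears the larger share of a per-unit tax.

Sellers bear the larger share: 17.5 per book.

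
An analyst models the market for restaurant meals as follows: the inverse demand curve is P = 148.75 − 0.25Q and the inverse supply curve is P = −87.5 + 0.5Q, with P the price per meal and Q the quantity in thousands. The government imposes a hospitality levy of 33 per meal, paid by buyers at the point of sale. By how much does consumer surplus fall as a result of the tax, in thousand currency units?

Rewrite in direct form: Qd = 595 − 4P and Qs = 2P + 175.
Before the tax: set 595 − 4P = 2P + 175 → P* = 70, Q* = 315.
With the tax collected from buyers, demand (in seller-price terms) shifts: Qd = 595 − 4(P + 33).
New equilibrium: buyers pay 81, suppliers receive 48, Q = 271. (Wedge: Pb − Ps = 33.)
ΔCS is the trapezoid between Q = 271 and Q = 315 of height 11: ½ · (315 + 271) · 11 = 3223.

Consumer surplus falls by 3223 thousand.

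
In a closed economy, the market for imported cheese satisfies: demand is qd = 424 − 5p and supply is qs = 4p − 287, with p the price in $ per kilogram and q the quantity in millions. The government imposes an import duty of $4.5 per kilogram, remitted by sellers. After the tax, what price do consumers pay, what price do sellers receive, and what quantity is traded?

Before the tax: set 424 − 5p = 4p − 287 → p* = $79, q* = 29.
With the tax collected from sellers, supply shifts: qs = 4(p − 4.5) − 287.
Solving gives q = 19 with consumers paying $81 and sellers receiving $76.5 (the $4.5 wedge).
The less price-elastic side of the market bears the larger share of a per-unit tax.

Consumers pay $81; sellers receive $76.5; quantity = 19.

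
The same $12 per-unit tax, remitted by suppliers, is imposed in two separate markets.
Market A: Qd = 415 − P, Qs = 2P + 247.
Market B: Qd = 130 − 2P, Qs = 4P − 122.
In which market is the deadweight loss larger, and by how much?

Market A: pre-tax P* = $56, Q* = 359; post-tax Q = 351; deadweight loss = $48.
Market B: pre-tax P* = $42, Q* = 46; post-tax Q = 30; deadweight loss = $96.
Difference: $48 vs $96 → market B is larger by $48.

Market B, by $48.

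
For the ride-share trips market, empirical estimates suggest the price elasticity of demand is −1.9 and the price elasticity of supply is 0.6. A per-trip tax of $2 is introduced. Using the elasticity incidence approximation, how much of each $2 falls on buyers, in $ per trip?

Buyers bear ≈ $0.48 per trip.

Incidence ratio: buyers' share ≈ εs / (εs + |εd|) = 0.6 / (0.6 + 1.9) = 0.24.
So buyers bear ≈ 0.24 × $2 = $0.48; suppliers bear $1.52.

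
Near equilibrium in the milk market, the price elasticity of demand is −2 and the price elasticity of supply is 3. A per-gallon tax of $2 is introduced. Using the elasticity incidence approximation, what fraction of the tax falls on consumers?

Incidence ratio: consumers' share ≈ εs / (εs + |εd|) = 3 / (3 + 2) = 0.6.
Supply is the more elastic side, so consumers bear the larger share.

Consumers' share ≈ 0.6.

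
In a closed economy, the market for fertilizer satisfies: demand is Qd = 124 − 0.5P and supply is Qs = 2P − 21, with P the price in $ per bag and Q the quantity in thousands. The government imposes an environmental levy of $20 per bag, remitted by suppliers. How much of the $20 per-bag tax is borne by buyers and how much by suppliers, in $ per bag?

Before the tax: set 124 − 0.5P = 2P − 21 → P* = $58, Q* = 95.
With the tax collected from suppliers, supply shifts: Qs = 2(P − 20) − 21.
Solving gives Q = 87 with buyers paying $74 and suppliers receiving $54 (the $20 wedge).
Burden on buyers: $16; on suppliers: $4. (They sum to $20.)
The less price-elastic side of the market bears the larger share of a per-unit tax.

Buyers bear $16 per bag; suppliers bear $4 per bag.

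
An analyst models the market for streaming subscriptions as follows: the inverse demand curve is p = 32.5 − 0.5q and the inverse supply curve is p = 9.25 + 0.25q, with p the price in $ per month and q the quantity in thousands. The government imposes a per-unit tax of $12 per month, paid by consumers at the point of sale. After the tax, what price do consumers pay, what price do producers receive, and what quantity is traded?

Consumers pay $25; producers receive $13; quantity = 15.

Rewrite in direct form: qd = 65 − 2p and qs = 4p − 37.
Before the tax: set 65 − 2p = 4p − 37 → p* = $17, q* = 31.
With the tax collected from consumers, demand (in seller-price terms) shifts: qd = 65 − 2(p + 12).
New equilibrium: consumers pay $25, producers receive $13, q = 15. (Wedge: pb − ps = 12.)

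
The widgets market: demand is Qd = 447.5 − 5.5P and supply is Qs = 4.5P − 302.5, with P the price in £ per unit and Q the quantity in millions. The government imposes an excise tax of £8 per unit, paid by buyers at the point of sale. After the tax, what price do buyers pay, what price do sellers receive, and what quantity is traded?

Buyers pay £78.6; sellers receive £70.6; quantity = 15.2.

Before the tax: set 447.5 − 5.5P = 4.5P − 302.5 → P* = £75, Q* = 35.
With the tax collected from buyers, demand (in seller-price terms) shifts: Qd = 447.5 − 5.5(P + 8).
Solving gives Q = 15.2 with buyers paying £78.6 and sellers receiving £70.6 (the £8 wedge).
The less price-elastic side of the market bears the larger share of a per-unit tax.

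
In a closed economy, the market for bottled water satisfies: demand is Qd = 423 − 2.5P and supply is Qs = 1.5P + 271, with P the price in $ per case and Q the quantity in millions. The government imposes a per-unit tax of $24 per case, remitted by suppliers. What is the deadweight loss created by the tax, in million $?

Deadweight loss = $270 million.

Without the tax, 423 − 2.5P = 1.5P + 271 gives 4P = 152, so P* = $38 and Q* = 328.
With the tax collected from suppliers, supply shifts: Qs = 1.5(P − 24) + 271.
New equilibrium: consumers pay $47, suppliers receive $23, Q = 305.5. (Wedge: Pb − Ps = 24.)
Quantity falls by |ΔQ| = |328 − 305.5| = 22.5.
DWL = ½ · t · |ΔQ| = ½ · 24 · 22.5 = $270.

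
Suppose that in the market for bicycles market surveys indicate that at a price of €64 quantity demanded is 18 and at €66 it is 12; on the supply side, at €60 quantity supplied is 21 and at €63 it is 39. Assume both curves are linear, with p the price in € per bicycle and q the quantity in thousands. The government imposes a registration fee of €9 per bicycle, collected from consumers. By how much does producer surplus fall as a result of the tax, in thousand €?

Producer surplus falls by €54 thousand.

Demand slope: (12 − 18)/(66 − 64) = -3, so qd = 210 − 3p.
Supply slope: (39 − 21)/(63 − 60) = 6, so qs = 6p − 339.
Before the tax: set 210 − 3p = 6p − 339 → p* = €61, q* = 27.
With the tax collected from consumers, demand (in seller-price terms) shifts: qd = 210 − 3(p + 9).
New equilibrium: consumers pay €67, suppliers receive €58, q = 9. (Wedge: pb − ps = 9.)
ΔPS is the trapezoid between Q = 9 and Q = 27 of height €3: ½ · (27 + 9) · 3 = €54.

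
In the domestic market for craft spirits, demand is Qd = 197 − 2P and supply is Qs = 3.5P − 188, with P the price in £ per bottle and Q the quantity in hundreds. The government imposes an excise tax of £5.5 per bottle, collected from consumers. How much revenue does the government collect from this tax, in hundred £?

Without the tax, 197 − 2P = 3.5P − 188 gives 5.5P = 385, so P* = £70 and Q* = 57.
With the tax collected from consumers, demand (in seller-price terms) shifts: Qd = 197 − 2(P + 5.5).
Solving gives Q = 50 with consumers paying £73.5 and suppliers receiving £68 (the £5.5 wedge).
Revenue = t · Q = 5.5 · 50 = £275.

Tax revenue = £275 hundred.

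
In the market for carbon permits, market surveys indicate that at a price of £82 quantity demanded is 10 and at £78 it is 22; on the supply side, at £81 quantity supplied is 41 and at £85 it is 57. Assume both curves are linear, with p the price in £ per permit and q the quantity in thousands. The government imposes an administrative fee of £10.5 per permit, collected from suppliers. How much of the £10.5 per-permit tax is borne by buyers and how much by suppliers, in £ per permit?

Demand slope: (22 − 10)/(78 − 82) = -3, so qd = 256 − 3p.
Supply slope: (57 − 41)/(85 − 81) = 4, so qs = 4p − 283.
Before the tax: set 256 − 3p = 4p − 283 → p* = £77, q* = 25.
With the tax collected from suppliers, supply shifts: qs = 4(p − 10.5) − 283.
Solving gives q = 7 with buyers paying £83 and suppliers receiving £72.5 (the £10.5 wedge).
Burden on buyers: £6; on suppliers: £4.5. (They sum to £10.5.)

Buyers bear £6 per permit; suppliers bear £4.5 per permit.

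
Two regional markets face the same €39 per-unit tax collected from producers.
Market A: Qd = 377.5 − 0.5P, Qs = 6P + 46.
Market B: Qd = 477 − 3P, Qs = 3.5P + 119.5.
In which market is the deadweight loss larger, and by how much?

Market A: pre-tax P* = €51, Q* = 352; post-tax Q = 334; deadweight loss = €351.
Market B: pre-tax P* = €55, Q* = 312; post-tax Q = 249; deadweight loss = €1228.5.
Difference: €351 vs €1228.5 → market B is larger by €877.5.

Market B, by €877.5.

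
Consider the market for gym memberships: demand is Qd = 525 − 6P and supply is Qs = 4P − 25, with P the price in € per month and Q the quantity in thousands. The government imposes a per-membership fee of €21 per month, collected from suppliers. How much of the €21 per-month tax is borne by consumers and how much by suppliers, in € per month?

Consumers bear €8.4 per month; suppliers bear €12.6 per month.

Before the tax: set 525 − 6P = 4P − 25 → P* = €55, Q* = 195.
With the tax collected from suppliers, supply shifts: Qs = 4(P − 21) − 25.
Solving gives Q = 144.6 with consumers paying €63.4 and suppliers receiving €42.4 (the €21 wedge).
Burden on consumers: €8.4; on suppliers: €12.6. (They sum to €21.)
The less price-elastic side of the market bears the larger share of a per-unit tax.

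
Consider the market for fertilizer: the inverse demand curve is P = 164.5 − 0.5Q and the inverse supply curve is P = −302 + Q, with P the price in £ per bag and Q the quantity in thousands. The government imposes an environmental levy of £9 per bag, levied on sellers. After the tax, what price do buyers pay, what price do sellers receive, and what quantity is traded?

Buyers pay £12; sellers receive £3; quantity = 305.

Inverting to Q(P) form: Qd = 329 − 2P; Qs = P + 302.
Without the tax, 329 − 2P = P + 302 gives 3P = 27, so P* = £9 and Q* = 311.
With the tax collected from sellers, supply shifts: Qs = (P − 9) + 302.
Solving gives Q = 305 with buyers paying £12 and sellers receiving £3 (the £9 wedge).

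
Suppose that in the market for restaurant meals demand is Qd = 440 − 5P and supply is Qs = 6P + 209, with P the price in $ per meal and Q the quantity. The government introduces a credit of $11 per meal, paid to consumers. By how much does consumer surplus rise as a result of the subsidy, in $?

Consumer surplus rises by $2100.

Without the subsidy, 440 − 5P = 6P + 209 gives 11P = 231, so P* = $21 and Q* = 335.
With a per-unit subsidy paid to consumers, each effectively pays P − 11, so demand becomes Qd = 440 − 5(P − 11).
New equilibrium: consumers pay $15, producers receive $26, Q = 365. (Wedge: Pb − Ps = −11.)
ΔCS is the trapezoid between Q = 365 and Q = 335 of height $6: ½ · (335 + 365) · 6 = $2100.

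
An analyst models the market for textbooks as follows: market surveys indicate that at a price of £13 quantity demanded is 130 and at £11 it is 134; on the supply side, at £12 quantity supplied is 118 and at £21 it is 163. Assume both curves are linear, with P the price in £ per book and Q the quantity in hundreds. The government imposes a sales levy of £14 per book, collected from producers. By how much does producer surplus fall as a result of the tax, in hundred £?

Demand slope: (134 − 130)/(11 − 13) = -2, so Qd = 156 − 2P.
Supply slope: (163 − 118)/(21 − 12) = 5, so Qs = 5P + 58.
Without the tax, 156 − 2P = 5P + 58 gives 7P = 98, so P* = £14 and Q* = 128.
With the tax collected from producers, supply shifts: Qs = 5(P − 14) + 58.
Solving gives Q = 108 with consumers paying £24 and producers receiving £10 (the £14 wedge).
ΔPS is the trapezoid between Q = 108 and Q = 128 of height £4: ½ · (128 + 108) · 4 = £472.

Producer surplus falls by £472 hundred.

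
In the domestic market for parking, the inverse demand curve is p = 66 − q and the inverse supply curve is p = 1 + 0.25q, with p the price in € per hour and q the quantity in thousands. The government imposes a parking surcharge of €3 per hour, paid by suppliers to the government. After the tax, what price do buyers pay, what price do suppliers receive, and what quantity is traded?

Inverting to q(p) form: qd = 66 − p; qs = 4p − 4.
Without the tax, 66 − p = 4p − 4 gives 5p = 70, so p* = €14 and q* = 52.
With the tax collected from suppliers, supply shifts: qs = 4(p − 3) − 4.
New equilibrium: buyers pay €16.4, suppliers receive €13.4, q = 49.6. (Wedge: pb − ps = 3.)

Buyers pay €16.4; suppliers receive €13.4; quantity = 49.6.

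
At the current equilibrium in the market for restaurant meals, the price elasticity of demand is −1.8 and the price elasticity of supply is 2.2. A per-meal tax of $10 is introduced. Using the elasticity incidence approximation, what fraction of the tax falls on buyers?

Incidence ratio: buyers' share ≈ εs / (εs + |εd|) = 2.2 / (2.2 + 1.8) = 0.55.
Supply is the more elastic side, so buyers bear the larger share.

Buyers' share ≈ 0.55.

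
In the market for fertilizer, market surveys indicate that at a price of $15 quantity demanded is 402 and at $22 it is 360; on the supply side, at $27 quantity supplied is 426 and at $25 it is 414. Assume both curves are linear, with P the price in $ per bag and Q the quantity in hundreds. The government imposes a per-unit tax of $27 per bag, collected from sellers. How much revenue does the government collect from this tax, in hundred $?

Demand slope: (360 − 402)/(22 − 15) = -6, so Qd = 492 − 6P.
Supply slope: (414 − 426)/(25 − 27) = 6, so Qs = 6P + 264.
Before the tax: set 492 − 6P = 6P + 264 → P* = $19, Q* = 378.
With the tax collected from sellers, supply shifts: Qs = 6(P − 27) + 264.
New equilibrium: consumers pay $32.5, sellers receive $5.5, Q = 297. (Wedge: Pb − Ps = 27.)
Revenue = t · Q = 27 · 297 = $8019.

Tax revenue = $8019 hundred.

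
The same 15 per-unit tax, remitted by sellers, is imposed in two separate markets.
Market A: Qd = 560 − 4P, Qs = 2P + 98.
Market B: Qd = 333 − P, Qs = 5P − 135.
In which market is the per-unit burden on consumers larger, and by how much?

Market A: pre-tax P* = 77, Q* = 252; post-tax Q = 232; per-unit burden on consumers = 5.
Market B: pre-tax P* = 78, Q* = 255; post-tax Q = 242.5; per-unit burden on consumers = 12.5.
Difference: 5 vs 12.5 → market B is larger by 7.5.

Market B, by 7.5.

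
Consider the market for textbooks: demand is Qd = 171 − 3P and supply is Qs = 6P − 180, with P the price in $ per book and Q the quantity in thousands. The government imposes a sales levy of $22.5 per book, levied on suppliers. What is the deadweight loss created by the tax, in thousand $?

Before the tax: set 171 − 3P = 6P − 180 → P* = $39, Q* = 54.
With the tax collected from suppliers, supply shifts: Qs = 6(P − 22.5) − 180.
Solving gives Q = 9 with buyers paying $54 and suppliers receiving $31.5 (the $22.5 wedge).
Quantity falls by |ΔQ| = |54 − 9| = 45.
DWL = ½ · t · |ΔQ| = ½ · 22.5 · 45 = $506.25.

Deadweight loss = $506.25 thousand.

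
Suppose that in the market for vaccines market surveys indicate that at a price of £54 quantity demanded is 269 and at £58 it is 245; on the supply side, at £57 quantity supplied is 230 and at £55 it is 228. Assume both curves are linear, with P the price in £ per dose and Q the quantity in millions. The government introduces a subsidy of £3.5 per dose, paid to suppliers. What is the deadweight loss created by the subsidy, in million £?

Deadweight loss = £5.25 million.

Demand slope: (245 − 269)/(58 − 54) = -6, so Qd = 593 − 6P.
Supply slope: (228 − 230)/(55 − 57) = 1, so Qs = P + 173.
Without the subsidy, 593 − 6P = P + 173 gives 7P = 420, so P* = £60 and Q* = 233.
With a per-unit subsidy paid to suppliers, each receives P + 3.5 per unit sold, so supply becomes Qs = (P + 3.5) + 173.
Solving gives Q = 236 with buyers paying £59.5 and suppliers receiving £63 (the £3.5 wedge).
Quantity rises by |ΔQ| = |233 − 236| = 3.
DWL = ½ · t · |ΔQ| = ½ · 3.5 · 3 = £5.25.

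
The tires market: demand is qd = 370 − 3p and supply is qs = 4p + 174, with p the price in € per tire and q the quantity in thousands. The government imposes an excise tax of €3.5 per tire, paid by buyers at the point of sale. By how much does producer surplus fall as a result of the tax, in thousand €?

Without the tax, 370 − 3p = 4p + 174 gives 7p = 196, so p* = €28 and q* = 286.
With the tax collected from buyers, demand (in seller-price terms) shifts: qd = 370 − 3(p + 3.5).
Solving gives q = 280 with buyers paying €30 and sellers receiving €26.5 (the €3.5 wedge).
ΔPS is the trapezoid between Q = 280 and Q = 286 of height €1.5: ½ · (286 + 280) · 1.5 = €424.5.

Producer surplus falls by €424.5 thousand.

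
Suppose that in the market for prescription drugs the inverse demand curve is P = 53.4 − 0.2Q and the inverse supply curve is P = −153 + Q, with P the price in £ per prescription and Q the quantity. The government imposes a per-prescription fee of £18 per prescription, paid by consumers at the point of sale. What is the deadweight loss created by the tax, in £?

Deadweight loss = £135.

Inverting to Q(P) form: Qd = 267 − 5P; Qs = P + 153.
Without the tax, 267 − 5P = P + 153 gives 6P = 114, so P* = £19 and Q* = 172.
With the tax collected from consumers, demand (in seller-price terms) shifts: Qd = 267 − 5(P + 18).
New equilibrium: consumers pay £22, sellers receive £4, Q = 157. (Wedge: Pb − Ps = 18.)
Quantity falls by |ΔQ| = |172 − 157| = 15.
DWL = ½ · t · |ΔQ| = ½ · 18 · 15 = £135.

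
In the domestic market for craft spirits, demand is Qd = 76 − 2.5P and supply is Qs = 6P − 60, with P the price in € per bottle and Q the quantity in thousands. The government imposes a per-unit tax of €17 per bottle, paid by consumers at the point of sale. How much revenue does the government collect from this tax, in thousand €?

Tax revenue = €102 thousand.

Without the tax, 76 − 2.5P = 6P − 60 gives 8.5P = 136, so P* = €16 and Q* = 36.
With the tax collected from consumers, demand (in seller-price terms) shifts: Qd = 76 − 2.5(P + 17).
Solving gives Q = 6 with consumers paying €28 and suppliers receiving €11 (the €17 wedge).
Revenue = t · Q = 17 · 6 = €102.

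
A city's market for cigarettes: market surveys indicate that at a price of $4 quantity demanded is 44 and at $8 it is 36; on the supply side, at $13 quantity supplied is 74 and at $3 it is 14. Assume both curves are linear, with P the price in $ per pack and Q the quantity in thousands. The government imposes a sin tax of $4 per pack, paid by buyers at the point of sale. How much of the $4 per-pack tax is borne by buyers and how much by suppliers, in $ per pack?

Demand slope: (36 − 44)/(8 − 4) = -2, so Qd = 52 − 2P.
Supply slope: (14 − 74)/(3 − 13) = 6, so Qs = 6P − 4.
Before the tax: set 52 − 2P = 6P − 4 → P* = $7, Q* = 38.
With the tax collected from buyers, demand (in seller-price terms) shifts: Qd = 52 − 2(P + 4).
New equilibrium: buyers pay $10, suppliers receive $6, Q = 32. (Wedge: Pb − Ps = 4.)
Burden on buyers: $3; on suppliers: $1. (They sum to $4.)
The less price-elastic side of the market bears the larger share of a per-unit tax.

Buyers bear $3 per pack; suppliers bear $1 per pack.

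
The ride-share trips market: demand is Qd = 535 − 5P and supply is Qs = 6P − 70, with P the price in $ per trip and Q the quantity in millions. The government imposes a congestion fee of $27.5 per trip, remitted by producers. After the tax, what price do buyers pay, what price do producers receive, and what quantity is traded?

Before the tax: set 535 − 5P = 6P − 70 → P* = $55, Q* = 260.
With the tax collected from producers, supply shifts: Qs = 6(P − 27.5) − 70.
New equilibrium: buyers pay $70, producers receive $42.5, Q = 185. (Wedge: Pb − Ps = 27.5.)

Buyers pay $70; producers receive $42.5; quantity = 185.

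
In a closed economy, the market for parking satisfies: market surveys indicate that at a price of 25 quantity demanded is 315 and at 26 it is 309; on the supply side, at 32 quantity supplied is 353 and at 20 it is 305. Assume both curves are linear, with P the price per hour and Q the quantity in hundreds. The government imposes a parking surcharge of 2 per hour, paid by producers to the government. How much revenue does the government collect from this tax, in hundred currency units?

Demand slope: (309 − 315)/(26 − 25) = -6, so Qd = 465 − 6P.
Supply slope: (305 − 353)/(20 − 32) = 4, so Qs = 4P + 225.
Before the tax: set 465 − 6P = 4P + 225 → P* = 24, Q* = 321.
With the tax collected from producers, supply shifts: Qs = 4(P − 2) + 225.
Solving gives Q = 316.2 with buyers paying 24.8 and producers receiving 22.8 (the 2 wedge).
Revenue = t · Q = 2 · 316.2 = 632.4.

Tax revenue = 632.4 hundred.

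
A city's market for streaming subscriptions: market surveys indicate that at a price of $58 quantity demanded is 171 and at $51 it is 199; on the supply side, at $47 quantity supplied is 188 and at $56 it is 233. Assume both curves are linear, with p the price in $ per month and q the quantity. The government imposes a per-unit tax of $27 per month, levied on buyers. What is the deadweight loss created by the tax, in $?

Demand slope: (199 − 171)/(51 − 58) = -4, so qd = 403 − 4p.
Supply slope: (233 − 188)/(56 − 47) = 5, so qs = 5p − 47.
Without the tax, 403 − 4p = 5p − 47 gives 9p = 450, so p* = $50 and q* = 203.
With the tax collected from buyers, demand (in seller-price terms) shifts: qd = 403 − 4(p + 27).
New equilibrium: buyers pay $65, suppliers receive $38, q = 143. (Wedge: pb − ps = 27.)
Quantity falls by |ΔQ| = |203 − 143| = 60.
DWL = ½ · t · |ΔQ| = ½ · 27 · 60 = $810.

Deadweight loss = $810.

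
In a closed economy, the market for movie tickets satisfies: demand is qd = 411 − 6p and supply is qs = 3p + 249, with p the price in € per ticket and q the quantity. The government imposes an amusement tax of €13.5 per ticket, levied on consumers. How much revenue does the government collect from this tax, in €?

Tax revenue = €3726.

Without the tax, 411 − 6p = 3p + 249 gives 9p = 162, so p* = €18 and q* = 303.
With the tax collected from consumers, demand (in seller-price terms) shifts: qd = 411 − 6(p + 13.5).
Solving gives q = 276 with consumers paying €22.5 and producers receiving €9 (the €13.5 wedge).
Revenue = t · Q = 13.5 · 276 = €3726.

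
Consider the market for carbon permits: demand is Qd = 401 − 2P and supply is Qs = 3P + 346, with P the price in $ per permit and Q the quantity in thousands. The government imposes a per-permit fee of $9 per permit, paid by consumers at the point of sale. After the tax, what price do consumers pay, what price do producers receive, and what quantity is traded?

Consumers pay $16.4; producers receive $7.4; quantity = 368.2.

Before the tax: set 401 − 2P = 3P + 346 → P* = $11, Q* = 379.
With the tax collected from consumers, demand (in seller-price terms) shifts: Qd = 401 − 2(P + 9).
New equilibrium: consumers pay $16.4, producers receive $7.4, Q = 368.2. (Wedge: Pb − Ps = 9.)
The less price-elastic side of the market bears the larger share of a per-unit tax.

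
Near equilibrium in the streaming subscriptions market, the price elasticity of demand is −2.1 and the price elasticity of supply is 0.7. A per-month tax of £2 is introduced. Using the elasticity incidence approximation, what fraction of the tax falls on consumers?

Incidence ratio: consumers' share ≈ εs / (εs + |εd|) = 0.7 / (0.7 + 2.1) = 0.25.
Supply is the less elastic side, so consumers bear the smaller share.

Consumers' share ≈ 0.25.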